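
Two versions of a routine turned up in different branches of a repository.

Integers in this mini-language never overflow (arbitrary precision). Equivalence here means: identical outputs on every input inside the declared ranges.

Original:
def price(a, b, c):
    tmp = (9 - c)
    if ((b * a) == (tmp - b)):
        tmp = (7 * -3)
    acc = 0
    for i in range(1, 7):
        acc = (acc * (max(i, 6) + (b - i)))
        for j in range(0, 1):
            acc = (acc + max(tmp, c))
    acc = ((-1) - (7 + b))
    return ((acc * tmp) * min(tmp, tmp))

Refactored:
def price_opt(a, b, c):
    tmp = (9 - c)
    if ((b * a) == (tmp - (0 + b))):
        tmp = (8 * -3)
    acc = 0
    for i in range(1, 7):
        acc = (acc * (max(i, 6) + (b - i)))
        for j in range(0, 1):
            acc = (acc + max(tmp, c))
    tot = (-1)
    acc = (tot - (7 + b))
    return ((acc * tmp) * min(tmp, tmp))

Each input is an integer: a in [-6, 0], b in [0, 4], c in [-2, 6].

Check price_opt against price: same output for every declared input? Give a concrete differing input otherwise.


a=0, b=3, c=6 yields -4851 from price but -6336 from price_opt.
verdict: not equivalent; witness: a=0, b=3, c=6


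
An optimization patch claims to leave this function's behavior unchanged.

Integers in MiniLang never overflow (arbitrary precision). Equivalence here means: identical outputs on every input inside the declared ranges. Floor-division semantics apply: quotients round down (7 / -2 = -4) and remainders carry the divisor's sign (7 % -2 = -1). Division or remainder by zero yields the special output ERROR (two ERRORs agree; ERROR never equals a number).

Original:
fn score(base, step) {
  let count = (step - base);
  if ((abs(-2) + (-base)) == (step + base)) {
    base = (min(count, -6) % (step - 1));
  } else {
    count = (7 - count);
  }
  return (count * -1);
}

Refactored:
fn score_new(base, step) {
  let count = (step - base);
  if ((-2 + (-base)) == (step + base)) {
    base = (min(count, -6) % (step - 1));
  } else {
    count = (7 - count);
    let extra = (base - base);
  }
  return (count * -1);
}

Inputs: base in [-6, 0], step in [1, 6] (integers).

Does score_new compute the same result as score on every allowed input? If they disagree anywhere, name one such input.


These are not equivalent — on base=-4, step=6 the outputs split (3 vs -10).
score: count=10, then ((abs(-2) + (-base)) == (step + base)) is false, then count=-3, then returns 3
score_new: count=10, then ((-2 + (-base)) == (step + base)) is true, then base=4, then returns -10
verdict: not equivalent; witness: base=-4, step=6


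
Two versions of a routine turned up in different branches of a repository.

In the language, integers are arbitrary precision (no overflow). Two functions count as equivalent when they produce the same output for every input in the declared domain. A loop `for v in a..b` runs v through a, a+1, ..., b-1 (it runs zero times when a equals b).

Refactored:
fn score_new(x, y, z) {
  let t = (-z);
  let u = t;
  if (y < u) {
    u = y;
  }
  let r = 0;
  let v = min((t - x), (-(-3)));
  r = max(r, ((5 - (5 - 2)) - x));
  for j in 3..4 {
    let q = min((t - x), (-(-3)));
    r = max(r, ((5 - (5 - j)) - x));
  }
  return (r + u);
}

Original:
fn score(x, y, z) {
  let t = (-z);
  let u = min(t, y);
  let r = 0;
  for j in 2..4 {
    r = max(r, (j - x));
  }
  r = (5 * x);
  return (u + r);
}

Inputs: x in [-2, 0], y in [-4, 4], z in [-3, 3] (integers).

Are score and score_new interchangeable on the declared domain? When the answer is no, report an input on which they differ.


The rewrite breaks on x=-2, y=-4, z=-3, where the results are -14 and 1.
score: t becomes 3; next u becomes -4; next r becomes 0; next at j=2:; next r becomes 4; next at j=3:; next r becomes 5; next r becomes -10; next final value -14
score_new: t becomes 3; next u becomes 3; next (y < u) evaluates to true; next u becomes -4; next r becomes 0; next v becomes 3; next r becomes 4; next at j=3:; next q becomes 3; next r becomes 5; next final value 1
verdict: not equivalent; witness: x=-2, y=-4, z=-3


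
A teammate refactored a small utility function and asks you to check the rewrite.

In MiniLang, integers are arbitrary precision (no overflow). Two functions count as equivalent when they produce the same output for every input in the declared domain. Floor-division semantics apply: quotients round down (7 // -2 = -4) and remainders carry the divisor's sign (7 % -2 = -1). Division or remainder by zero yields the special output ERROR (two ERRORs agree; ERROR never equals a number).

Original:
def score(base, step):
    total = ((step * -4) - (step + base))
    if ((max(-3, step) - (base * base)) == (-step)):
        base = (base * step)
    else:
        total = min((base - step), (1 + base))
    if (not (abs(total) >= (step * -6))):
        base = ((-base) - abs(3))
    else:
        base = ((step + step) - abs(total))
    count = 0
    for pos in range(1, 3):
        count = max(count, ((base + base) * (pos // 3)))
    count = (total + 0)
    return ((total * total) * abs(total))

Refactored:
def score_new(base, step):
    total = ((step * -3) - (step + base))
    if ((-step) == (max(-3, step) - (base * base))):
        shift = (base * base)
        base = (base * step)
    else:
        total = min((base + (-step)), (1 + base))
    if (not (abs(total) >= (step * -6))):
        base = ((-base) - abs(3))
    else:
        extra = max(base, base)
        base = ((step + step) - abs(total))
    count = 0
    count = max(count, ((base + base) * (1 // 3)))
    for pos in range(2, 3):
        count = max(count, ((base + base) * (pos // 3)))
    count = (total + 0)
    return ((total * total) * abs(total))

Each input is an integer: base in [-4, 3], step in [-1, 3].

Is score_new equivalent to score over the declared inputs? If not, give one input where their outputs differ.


Try base=-2, step=2.
score: total=-8, then ((max(-3, step) - (base * base)) == (-step)) is true, then base=-4, then (not (abs(total) >= (step * -6))) is false, then base=-4, then count=0, then (pos=1), then count=0, then (pos=2), then count=0, then count=-8, then returns 512
score_new: total=-6, then ((-step) == (max(-3, step) - (base * base))) is true, then shift=4, then base=-4, then (not (abs(total) >= (step * -6))) is false, then extra=-4, then base=-2, then count=0, then count=0, then (pos=2), then count=0, then count=-6, then returns 216
512 != 216, so the rewrite changes behavior.
verdict: not equivalent; witness: base=-2, step=2


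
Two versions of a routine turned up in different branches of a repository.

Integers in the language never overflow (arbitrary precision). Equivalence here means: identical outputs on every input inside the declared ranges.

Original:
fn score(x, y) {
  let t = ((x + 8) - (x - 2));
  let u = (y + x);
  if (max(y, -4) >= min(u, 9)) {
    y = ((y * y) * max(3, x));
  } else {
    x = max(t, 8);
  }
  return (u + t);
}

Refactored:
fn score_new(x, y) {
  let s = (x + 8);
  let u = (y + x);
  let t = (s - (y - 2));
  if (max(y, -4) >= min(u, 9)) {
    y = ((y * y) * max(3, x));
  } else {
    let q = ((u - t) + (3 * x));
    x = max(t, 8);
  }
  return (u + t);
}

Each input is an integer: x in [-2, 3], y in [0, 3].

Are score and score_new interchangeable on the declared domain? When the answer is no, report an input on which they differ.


Not equivalent: x=-2, y=0 separates them (8 vs 6).
score: t := 10 | u := -2 | (max(y, -4) >= min(u, 9)): true | y := 0 | result 8
score_new: s := 6 | u := -2 | t := 8 | (max(y, -4) >= min(u, 9)): true | y := 0 | result 6
verdict: not equivalent; witness: x=-2, y=0


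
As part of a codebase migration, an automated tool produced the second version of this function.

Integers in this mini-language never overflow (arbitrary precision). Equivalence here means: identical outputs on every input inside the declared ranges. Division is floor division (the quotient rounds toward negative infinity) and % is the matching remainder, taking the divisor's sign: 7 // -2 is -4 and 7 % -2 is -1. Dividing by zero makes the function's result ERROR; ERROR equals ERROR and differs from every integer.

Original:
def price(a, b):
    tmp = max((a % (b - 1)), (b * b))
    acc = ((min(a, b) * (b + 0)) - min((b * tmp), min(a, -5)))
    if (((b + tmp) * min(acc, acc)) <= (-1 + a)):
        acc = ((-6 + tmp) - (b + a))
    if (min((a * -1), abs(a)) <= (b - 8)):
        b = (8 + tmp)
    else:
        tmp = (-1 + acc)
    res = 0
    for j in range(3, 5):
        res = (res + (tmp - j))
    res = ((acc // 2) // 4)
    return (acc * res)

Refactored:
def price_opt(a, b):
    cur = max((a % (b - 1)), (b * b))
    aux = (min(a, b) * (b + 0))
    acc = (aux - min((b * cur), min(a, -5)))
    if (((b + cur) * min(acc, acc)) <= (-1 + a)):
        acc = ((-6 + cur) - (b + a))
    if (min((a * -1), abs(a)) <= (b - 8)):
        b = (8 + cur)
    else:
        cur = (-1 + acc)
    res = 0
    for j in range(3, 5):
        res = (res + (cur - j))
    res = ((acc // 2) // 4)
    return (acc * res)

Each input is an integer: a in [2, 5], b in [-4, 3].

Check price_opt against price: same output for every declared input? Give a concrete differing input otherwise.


Reading the diff, among the changes: local variable names differ; also statement counts differ.
One worked example (a=2, b=-1) — price: tmp=1, then acc=6, then (((b + tmp) * min(acc, acc)) <= (-1 + a)) is true, then acc=-6, then (min((a * -1), abs(a)) <= (b - 8)) is false, then tmp=-7, then res=0, then (j=3), then res=-10, then (j=4), then res=-21, then res=-1, then returns 6; price_opt: cur=1, then aux=1, then acc=6, then (((b + cur) * min(acc, acc)) <= (-1 + a)) is true, then acc=-6, then (min((a * -1), abs(a)) <= (b - 8)) is false, then cur=-7, then res=0, then (j=3), then res=-10, then (j=4), then res=-21, then res=-1, then returns 6; agreement on 6.
Every one of the 32 inputs gives matching results.
verdict: equivalent


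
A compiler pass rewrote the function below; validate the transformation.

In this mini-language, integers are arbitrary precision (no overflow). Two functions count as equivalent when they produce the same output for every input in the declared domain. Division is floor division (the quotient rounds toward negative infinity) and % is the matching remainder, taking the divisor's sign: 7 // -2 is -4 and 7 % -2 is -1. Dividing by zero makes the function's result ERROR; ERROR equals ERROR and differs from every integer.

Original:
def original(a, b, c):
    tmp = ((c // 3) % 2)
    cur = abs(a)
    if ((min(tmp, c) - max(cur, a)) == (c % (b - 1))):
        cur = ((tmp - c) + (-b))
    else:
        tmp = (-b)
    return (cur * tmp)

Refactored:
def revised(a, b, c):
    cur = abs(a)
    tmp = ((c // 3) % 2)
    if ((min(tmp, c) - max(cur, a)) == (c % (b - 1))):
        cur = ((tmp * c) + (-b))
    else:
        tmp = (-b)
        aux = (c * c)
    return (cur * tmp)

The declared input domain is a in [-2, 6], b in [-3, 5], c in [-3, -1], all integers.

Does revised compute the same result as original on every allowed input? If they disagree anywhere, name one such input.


Run the pair on a=0, b=-3, c=-3.
original: tmp := 1 | cur := 0 | ((min(tmp, c) - max(cur, a)) == (c % (b - 1))): true | cur := 7 | result 7
revised: cur := 0 | tmp := 1 | ((min(tmp, c) - max(cur, a)) == (c % (b - 1))): true | cur := 0 | result 0
7 against 0: the behavior changed.
verdict: not equivalent; witness: a=0, b=-3, c=-3


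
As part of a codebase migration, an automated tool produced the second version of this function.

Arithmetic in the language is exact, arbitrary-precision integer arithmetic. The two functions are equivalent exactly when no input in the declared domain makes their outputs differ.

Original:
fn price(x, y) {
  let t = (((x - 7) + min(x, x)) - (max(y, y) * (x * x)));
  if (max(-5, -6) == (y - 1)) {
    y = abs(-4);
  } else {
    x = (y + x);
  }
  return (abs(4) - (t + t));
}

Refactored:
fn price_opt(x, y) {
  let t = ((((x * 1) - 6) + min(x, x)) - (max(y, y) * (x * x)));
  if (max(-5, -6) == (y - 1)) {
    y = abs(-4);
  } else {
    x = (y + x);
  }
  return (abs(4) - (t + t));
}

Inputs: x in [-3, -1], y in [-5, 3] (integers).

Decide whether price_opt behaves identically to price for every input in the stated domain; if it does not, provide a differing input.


Not equivalent: x=-3, y=-5 separates them (-60 vs -62).
price: t := 32 | (max(-5, -6) == (y - 1)): false | x := -8 | result -60
price_opt: t := 33 | (max(-5, -6) == (y - 1)): false | x := -8 | result -62
verdict: not equivalent; witness: x=-3, y=-5


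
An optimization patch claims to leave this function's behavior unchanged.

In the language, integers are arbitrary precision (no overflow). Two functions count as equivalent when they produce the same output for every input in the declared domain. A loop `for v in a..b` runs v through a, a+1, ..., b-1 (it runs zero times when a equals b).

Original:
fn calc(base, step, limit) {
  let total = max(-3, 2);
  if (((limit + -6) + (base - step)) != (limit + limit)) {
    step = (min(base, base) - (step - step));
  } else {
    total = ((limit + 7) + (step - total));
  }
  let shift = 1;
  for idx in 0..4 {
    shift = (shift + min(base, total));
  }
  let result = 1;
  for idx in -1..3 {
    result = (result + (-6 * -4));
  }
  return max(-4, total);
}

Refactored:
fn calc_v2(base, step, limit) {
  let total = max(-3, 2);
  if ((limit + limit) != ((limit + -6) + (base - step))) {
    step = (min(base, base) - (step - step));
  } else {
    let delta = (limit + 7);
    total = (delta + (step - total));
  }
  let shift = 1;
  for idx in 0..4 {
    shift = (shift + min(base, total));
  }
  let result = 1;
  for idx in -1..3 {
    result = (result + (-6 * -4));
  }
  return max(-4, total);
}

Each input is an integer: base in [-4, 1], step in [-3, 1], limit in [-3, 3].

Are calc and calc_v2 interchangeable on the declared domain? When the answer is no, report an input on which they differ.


Side by side, the visible changes include: statement counts differ; and local variable names differ.
One worked example (base=-3, step=-2, limit=0) — calc: total becomes 2; next (((limit + -6) + (base - step)) != (limit + limit)) evaluates to true; next step becomes -3; next shift becomes 1; next at idx=0:; next shift becomes -2; next at idx=1:; next shift becomes -5; next at idx=2:; next shift becomes -8; next at idx=3:; next shift becomes -11; next result becomes 1; next at idx=-1:; next result becomes 25; next at idx=0:; next result becomes 49; next at idx=1:; next result becomes 73; next at idx=2:; next result becomes 97; next final value 2; calc_v2: total becomes 2; next ((limit + limit) != ((limit + -6) + (base - step))) evaluates to true; next step becomes -3; next shift becomes 1; next at idx=0:; next shift becomes -2; next at idx=1:; next shift becomes -5; next at idx=2:; next shift becomes -8; next at idx=3:; next shift becomes -11; next result becomes 1; next at idx=-1:; next result becomes 25; next at idx=0:; next result becomes 49; next at idx=1:; next result becomes 73; next at idx=2:; next result becomes 97; next final value 2; agreement on 2.
Every one of the 210 inputs gives matching results.
verdict: equivalent


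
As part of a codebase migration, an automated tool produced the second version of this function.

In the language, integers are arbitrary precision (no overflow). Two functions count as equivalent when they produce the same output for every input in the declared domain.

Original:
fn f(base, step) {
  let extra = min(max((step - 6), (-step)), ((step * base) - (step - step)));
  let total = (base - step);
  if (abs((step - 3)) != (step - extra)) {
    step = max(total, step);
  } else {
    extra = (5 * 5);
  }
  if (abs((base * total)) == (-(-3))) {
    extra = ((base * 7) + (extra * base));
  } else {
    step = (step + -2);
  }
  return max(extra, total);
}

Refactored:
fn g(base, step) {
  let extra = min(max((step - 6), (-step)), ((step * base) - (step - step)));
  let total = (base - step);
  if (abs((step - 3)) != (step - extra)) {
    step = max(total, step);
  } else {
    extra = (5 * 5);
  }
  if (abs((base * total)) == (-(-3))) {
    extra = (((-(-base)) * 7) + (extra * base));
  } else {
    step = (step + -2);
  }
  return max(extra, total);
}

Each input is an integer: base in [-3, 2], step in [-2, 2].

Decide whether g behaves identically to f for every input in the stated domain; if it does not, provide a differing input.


The two are interchangeable: same computation, different form, and every declared input agrees.
Spot check at base=2, step=-2 — f: extra=-4, then total=4, then (abs((step - 3)) != (step - extra)) is true, then step=4, then (abs((base * total)) == (-(-3))) is false, then step=2, then returns 4. g: extra=-4, then total=4, then (abs((step - 3)) != (step - extra)) is true, then step=4, then (abs((base * total)) == (-(-3))) is false, then step=2, then returns 4. Both give 4.
An exhaustive pass over the 30 declared inputs shows identical outputs.
verdict: equivalent


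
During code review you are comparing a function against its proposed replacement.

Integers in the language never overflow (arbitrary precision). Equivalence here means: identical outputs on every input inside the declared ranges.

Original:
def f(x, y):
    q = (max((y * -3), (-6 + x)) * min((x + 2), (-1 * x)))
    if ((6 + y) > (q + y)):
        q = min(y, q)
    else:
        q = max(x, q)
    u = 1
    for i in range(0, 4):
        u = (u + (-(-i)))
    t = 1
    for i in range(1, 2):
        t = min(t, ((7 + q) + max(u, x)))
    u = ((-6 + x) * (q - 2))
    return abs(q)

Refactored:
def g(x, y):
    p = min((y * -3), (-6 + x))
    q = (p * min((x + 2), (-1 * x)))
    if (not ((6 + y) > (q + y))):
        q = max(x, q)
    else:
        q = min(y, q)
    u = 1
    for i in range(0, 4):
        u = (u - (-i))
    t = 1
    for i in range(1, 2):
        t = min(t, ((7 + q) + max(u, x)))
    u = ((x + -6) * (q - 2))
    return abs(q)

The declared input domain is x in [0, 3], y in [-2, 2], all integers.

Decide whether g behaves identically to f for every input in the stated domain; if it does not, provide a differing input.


Evaluate both at x=1, y=-2.
f: q becomes -6; next ((6 + y) > (q + y)) evaluates to true; next q becomes -6; next u becomes 1; next at i=0:; next u becomes 1; next at i=1:; next u becomes 2; next at i=2:; next u becomes 4; next at i=3:; next u becomes 7; next t becomes 1; next at i=1:; next t becomes 1; next u becomes 40; next final value 6
g: p becomes -5; next q becomes 5; next (not ((6 + y) > (q + y))) evaluates to false; next q becomes -2; next u becomes 1; next at i=0:; next u becomes 1; next at i=1:; next u becomes 2; next at i=2:; next u becomes 4; next at i=3:; next u becomes 7; next t becomes 1; next at i=1:; next t becomes 1; next u becomes 20; next final value 2
6 != 2, so the rewrite changes behavior.
verdict: not equivalent; witness: x=1, y=-2


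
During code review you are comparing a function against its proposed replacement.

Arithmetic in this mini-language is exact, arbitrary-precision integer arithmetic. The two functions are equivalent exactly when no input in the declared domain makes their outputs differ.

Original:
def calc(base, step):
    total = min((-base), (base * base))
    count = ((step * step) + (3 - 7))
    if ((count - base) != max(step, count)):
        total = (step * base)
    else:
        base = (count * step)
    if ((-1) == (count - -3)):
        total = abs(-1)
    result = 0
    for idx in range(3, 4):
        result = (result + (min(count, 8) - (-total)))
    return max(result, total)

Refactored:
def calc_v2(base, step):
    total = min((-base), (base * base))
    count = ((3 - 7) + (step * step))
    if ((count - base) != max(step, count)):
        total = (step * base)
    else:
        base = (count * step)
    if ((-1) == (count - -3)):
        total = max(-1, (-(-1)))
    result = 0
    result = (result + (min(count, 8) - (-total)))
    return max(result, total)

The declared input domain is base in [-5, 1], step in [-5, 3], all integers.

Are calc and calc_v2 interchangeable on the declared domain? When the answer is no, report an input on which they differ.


Reading the diff, among the changes: loop structure differs; min/max/abs usage differs; local variable names differ; constant usage differs; statement counts differ.
Spot check at base=-5, step=-5 — calc: total=5, then count=21, then ((count - base) != max(step, count)) is true, then total=25, then ((-1) == (count - -3)) is false, then result=0, then (idx=3), then result=33, then returns 33. calc_v2: total=5, then count=21, then ((count - base) != max(step, count)) is true, then total=25, then ((-1) == (count - -3)) is false, then result=0, then result=33, then returns 33. Both give 33.
An exhaustive pass over the 63 declared inputs shows identical outputs.
verdict: equivalent


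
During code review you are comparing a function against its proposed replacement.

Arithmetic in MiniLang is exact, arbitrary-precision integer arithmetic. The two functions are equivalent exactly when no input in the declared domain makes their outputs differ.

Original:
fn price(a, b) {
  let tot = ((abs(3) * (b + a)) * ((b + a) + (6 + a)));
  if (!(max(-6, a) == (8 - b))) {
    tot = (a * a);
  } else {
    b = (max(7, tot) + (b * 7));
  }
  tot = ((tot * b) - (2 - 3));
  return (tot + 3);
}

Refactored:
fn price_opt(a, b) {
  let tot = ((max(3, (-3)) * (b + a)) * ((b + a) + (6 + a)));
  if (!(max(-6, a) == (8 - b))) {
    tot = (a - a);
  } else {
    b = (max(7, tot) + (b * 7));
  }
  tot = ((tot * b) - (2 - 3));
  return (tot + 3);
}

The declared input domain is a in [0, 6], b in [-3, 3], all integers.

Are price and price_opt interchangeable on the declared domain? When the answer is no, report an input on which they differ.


Run the pair on a=1, b=-3.
price: tot becomes -30; next (!(max(-6, a) == (8 - b))) evaluates to true; next tot becomes 1; next tot becomes -2; next final value 1
price_opt: tot becomes -30; next (!(max(-6, a) == (8 - b))) evaluates to true; next tot becomes 0; next tot becomes 1; next final value 4
1 and 4 differ, so these are not the same function on this domain.
verdict: not equivalent; witness: a=1, b=-3


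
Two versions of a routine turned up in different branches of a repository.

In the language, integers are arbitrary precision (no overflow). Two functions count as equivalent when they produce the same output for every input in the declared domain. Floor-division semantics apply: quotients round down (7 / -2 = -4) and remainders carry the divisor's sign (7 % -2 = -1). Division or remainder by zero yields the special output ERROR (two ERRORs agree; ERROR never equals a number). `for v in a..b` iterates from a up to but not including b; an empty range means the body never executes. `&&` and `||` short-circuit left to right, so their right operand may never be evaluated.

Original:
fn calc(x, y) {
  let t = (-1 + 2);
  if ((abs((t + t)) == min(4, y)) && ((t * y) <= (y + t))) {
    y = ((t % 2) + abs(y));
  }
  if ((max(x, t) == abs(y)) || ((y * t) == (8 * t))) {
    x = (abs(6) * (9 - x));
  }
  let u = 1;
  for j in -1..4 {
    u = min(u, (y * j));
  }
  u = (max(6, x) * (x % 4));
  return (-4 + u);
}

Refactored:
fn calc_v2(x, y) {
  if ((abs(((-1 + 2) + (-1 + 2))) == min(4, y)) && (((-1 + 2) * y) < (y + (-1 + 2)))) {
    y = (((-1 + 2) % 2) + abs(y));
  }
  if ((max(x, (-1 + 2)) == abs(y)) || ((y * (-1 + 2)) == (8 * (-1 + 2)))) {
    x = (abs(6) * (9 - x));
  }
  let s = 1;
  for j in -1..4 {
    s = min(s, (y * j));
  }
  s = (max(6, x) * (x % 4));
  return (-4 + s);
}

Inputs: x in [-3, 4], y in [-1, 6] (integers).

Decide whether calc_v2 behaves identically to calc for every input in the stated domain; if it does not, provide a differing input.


Equivalent. There is a behavioral-looking edit here, yet the outcome never shifts on this domain.
Across all 64 domain points the two functions coincide.
Tracing x=-3, y=2: calc: t=1, then ((abs((t + t)) == min(4, y)) && ((t * y) <= (y + t))) is true, then y=3, then ((max(x, t) == abs(y)) || ((y * t) == (8 * t))) is false, then u=1, then (j=-1), then u=-3, then (j=0), then u=-3, then (j=1), then u=-3, then (j=2), then u=-3, then (j=3), then u=-3, then u=6, then returns 2 | calc_v2: ((abs(((-1 + 2) + (-1 + 2))) == min(4, y)) && (((-1 + 2) * y) < (y + (-1 + 2)))) is true, then y=3, then ((max(x, (-1 + 2)) == abs(y)) || ((y * (-1 + 2)) == (8 * (-1 + 2)))) is false, then s=1, then (j=-1), then s=-3, then (j=0), then s=-3, then (j=1), then s=-3, then (j=2), then s=-3, then (j=3), then s=-3, then s=6, then returns 2 — matching result 2.
verdict: equivalent


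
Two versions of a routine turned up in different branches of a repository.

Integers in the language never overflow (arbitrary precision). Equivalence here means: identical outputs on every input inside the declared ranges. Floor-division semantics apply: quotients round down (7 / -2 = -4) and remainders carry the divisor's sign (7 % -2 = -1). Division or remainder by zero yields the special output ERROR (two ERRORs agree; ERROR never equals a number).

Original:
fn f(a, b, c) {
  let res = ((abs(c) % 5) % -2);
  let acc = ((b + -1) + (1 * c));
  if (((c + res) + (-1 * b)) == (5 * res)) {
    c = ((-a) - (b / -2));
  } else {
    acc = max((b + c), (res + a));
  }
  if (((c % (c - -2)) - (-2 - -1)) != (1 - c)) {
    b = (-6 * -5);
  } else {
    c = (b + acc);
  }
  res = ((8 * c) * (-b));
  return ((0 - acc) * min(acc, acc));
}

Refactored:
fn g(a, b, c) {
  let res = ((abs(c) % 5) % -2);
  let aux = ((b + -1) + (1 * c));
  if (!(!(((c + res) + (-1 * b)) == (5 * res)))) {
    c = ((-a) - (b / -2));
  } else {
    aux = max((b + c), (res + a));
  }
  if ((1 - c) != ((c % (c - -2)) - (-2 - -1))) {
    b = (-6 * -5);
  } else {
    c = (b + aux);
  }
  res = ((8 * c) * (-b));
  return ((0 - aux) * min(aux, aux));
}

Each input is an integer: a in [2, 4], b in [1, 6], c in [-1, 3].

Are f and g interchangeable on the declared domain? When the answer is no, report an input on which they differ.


Differences: local variable names differ; also boolean connective usage differs — yet all 90 inputs agree.
verdict: equivalent


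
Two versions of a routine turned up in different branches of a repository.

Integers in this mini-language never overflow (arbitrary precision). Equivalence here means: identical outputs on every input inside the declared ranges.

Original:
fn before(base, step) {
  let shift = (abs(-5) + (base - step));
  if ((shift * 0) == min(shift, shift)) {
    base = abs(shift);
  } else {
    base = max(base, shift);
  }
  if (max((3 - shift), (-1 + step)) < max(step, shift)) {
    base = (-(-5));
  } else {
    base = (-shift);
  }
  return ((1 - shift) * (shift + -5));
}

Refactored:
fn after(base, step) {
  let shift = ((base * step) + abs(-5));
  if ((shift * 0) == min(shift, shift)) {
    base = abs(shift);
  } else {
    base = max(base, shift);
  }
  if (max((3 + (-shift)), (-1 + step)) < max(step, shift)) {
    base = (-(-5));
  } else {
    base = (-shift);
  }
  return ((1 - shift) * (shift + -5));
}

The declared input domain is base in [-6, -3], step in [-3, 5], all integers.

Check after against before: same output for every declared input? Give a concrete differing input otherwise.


Try base=-6, step=-3.
before: shift := 2 | ((shift * 0) == min(shift, shift)): false | base := 2 | (max((3 - shift), (-1 + step)) < max(step, shift)): true | base := 5 | result 3
after: shift := 23 | ((shift * 0) == min(shift, shift)): false | base := 23 | (max((3 + (-shift)), (-1 + step)) < max(step, shift)): true | base := 5 | result -396
3 vs -396 — the two versions disagree here.
verdict: not equivalent; witness: base=-6, step=-3


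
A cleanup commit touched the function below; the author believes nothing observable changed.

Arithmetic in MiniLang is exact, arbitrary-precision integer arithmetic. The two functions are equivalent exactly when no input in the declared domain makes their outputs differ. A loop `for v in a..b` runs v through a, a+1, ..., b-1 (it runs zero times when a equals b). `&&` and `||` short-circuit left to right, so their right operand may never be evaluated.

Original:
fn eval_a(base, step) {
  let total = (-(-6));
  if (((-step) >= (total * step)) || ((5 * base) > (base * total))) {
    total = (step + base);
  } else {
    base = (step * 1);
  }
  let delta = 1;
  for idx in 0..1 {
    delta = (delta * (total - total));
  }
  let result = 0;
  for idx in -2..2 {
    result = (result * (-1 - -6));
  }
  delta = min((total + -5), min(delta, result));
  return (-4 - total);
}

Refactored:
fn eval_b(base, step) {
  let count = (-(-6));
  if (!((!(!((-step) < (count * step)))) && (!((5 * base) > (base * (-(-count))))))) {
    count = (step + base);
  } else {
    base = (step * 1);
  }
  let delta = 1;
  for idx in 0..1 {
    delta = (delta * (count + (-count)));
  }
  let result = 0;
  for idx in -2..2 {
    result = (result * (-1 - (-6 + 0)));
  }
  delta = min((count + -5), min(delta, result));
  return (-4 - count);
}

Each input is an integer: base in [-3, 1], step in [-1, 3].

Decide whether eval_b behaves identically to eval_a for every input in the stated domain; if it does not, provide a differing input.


Differences: arithmetic usage differs; and constant usage differs; and boolean connective usage differs; and comparison usage differs; and local variable names differ — yet all 25 inputs agree.
verdict: equivalent


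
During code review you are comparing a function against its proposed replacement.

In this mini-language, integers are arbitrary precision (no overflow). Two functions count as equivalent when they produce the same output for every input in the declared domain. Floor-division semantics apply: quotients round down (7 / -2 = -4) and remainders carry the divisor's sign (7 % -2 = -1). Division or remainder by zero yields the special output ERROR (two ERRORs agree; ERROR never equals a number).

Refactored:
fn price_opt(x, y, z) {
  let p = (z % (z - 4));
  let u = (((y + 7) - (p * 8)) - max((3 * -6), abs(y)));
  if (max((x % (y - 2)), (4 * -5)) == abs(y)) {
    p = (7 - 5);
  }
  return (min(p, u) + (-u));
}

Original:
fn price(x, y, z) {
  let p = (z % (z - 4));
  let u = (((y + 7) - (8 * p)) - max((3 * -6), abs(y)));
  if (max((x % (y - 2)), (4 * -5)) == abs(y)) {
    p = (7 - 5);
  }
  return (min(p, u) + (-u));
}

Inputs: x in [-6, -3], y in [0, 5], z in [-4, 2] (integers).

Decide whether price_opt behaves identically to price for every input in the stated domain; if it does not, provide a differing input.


Although same computation, different form, 168/168 inputs agree.
verdict: equivalent


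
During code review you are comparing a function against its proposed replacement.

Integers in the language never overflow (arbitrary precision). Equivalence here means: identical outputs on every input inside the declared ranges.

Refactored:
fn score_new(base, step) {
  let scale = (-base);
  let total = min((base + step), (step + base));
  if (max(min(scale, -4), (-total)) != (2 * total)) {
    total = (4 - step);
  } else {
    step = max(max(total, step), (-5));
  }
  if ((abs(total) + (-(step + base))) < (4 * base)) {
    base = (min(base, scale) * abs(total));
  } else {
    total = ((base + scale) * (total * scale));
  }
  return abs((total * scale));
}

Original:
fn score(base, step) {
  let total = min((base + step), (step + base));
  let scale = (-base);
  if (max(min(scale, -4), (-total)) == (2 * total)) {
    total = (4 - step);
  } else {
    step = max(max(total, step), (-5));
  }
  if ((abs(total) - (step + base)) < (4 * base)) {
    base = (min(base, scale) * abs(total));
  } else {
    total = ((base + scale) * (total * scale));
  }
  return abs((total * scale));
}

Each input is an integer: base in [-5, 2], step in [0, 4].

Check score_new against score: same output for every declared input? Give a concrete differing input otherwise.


These are not equivalent — on base=1, step=0 the outputs split (1 vs 4).
score: total becomes 1; next scale becomes -1; next (max(min(scale, -4), (-total)) == (2 * total)) evaluates to false; next step becomes 1; next ((abs(total) - (step + base)) < (4 * base)) evaluates to true; next base becomes -1; next final value 1
score_new: scale becomes -1; next total becomes 1; next (max(min(scale, -4), (-total)) != (2 * total)) evaluates to true; next total becomes 4; next ((abs(total) + (-(step + base))) < (4 * base)) evaluates to true; next base becomes -4; next final value 4
verdict: not equivalent; witness: base=1, step=0


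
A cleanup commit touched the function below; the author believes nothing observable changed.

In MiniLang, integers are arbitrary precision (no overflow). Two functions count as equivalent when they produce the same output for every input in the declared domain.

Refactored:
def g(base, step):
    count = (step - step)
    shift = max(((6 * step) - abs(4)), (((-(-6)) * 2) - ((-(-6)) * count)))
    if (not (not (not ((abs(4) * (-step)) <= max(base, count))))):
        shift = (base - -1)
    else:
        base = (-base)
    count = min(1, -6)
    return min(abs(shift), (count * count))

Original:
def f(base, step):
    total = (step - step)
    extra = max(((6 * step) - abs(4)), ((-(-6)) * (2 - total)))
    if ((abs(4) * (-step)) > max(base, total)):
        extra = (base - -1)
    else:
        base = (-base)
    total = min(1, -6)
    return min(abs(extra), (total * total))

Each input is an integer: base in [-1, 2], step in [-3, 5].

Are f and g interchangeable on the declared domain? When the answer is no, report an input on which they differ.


Changes here: comparison usage differs, plus arithmetic usage differs, plus local variable names differ, plus constant usage differs, plus boolean connective usage differs; the full 36-point sweep finds no disagreement.
verdict: equivalent


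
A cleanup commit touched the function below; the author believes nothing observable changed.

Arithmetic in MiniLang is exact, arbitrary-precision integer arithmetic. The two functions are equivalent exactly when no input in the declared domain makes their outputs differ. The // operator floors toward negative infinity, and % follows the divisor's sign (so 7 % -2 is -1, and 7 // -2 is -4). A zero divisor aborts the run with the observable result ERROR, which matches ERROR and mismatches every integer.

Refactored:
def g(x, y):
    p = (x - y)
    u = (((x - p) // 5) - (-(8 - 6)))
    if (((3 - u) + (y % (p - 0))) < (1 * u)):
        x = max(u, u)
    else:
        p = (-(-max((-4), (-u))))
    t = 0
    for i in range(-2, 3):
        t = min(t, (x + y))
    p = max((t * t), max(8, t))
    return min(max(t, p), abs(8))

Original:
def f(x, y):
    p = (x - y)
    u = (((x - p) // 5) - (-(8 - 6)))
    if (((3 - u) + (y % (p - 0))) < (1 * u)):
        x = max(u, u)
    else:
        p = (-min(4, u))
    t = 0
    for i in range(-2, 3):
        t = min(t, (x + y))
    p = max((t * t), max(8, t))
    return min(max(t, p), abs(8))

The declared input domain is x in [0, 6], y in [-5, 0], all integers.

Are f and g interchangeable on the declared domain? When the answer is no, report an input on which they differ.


Although min/max/abs usage differs, 42/42 inputs agree.
verdict: equivalent


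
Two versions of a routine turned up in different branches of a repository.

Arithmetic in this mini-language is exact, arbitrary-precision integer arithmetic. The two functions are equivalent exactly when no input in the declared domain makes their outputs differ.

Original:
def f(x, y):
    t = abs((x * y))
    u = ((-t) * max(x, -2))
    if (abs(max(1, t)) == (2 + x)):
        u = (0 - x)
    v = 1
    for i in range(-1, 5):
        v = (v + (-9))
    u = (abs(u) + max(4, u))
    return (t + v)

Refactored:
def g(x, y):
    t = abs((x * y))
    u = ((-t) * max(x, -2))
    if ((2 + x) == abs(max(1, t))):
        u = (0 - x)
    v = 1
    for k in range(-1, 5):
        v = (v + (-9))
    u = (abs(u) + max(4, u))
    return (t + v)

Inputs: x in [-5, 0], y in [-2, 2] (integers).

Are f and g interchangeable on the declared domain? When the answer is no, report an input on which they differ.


Reading the diff, among the changes: local variable names differ.
Spot check at x=-4, y=2 — f: t=8, then u=16, then (abs(max(1, t)) == (2 + x)) is false, then v=1, then (i=-1), then v=-8, then (i=0), then v=-17, then (i=1), then v=-26, then (i=2), then v=-35, then (i=3), then v=-44, then (i=4), then v=-53, then u=32, then returns -45. g: t=8, then u=16, then ((2 + x) == abs(max(1, t))) is false, then v=1, then (k=-1), then v=-8, then (k=0), then v=-17, then (k=1), then v=-26, then (k=2), then v=-35, then (k=3), then v=-44, then (k=4), then v=-53, then u=32, then returns -45. Both give -45.
Every one of the 30 inputs gives matching results.
verdict: equivalent


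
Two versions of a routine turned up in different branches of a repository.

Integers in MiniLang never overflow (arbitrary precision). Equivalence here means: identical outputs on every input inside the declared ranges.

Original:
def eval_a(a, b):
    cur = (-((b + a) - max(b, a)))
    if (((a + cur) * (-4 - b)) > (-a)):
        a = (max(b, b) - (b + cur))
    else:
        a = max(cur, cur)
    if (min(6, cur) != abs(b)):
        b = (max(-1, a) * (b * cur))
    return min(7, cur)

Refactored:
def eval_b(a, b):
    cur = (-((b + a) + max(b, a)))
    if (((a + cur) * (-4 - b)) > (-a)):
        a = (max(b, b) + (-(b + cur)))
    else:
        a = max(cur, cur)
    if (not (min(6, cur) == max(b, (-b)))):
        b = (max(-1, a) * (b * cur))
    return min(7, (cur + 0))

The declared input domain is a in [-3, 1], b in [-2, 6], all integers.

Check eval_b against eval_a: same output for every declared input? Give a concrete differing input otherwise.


The rewrite breaks on a=-3, b=-2, where the results are 3 and 7.
eval_a: cur=3, then (((a + cur) * (-4 - b)) > (-a)) is false, then a=3, then (min(6, cur) != abs(b)) is true, then b=-18, then returns 3
eval_b: cur=7, then (((a + cur) * (-4 - b)) > (-a)) is false, then a=7, then (not (min(6, cur) == max(b, (-b)))) is true, then b=-98, then returns 7
verdict: not equivalent; witness: a=-3, b=-2


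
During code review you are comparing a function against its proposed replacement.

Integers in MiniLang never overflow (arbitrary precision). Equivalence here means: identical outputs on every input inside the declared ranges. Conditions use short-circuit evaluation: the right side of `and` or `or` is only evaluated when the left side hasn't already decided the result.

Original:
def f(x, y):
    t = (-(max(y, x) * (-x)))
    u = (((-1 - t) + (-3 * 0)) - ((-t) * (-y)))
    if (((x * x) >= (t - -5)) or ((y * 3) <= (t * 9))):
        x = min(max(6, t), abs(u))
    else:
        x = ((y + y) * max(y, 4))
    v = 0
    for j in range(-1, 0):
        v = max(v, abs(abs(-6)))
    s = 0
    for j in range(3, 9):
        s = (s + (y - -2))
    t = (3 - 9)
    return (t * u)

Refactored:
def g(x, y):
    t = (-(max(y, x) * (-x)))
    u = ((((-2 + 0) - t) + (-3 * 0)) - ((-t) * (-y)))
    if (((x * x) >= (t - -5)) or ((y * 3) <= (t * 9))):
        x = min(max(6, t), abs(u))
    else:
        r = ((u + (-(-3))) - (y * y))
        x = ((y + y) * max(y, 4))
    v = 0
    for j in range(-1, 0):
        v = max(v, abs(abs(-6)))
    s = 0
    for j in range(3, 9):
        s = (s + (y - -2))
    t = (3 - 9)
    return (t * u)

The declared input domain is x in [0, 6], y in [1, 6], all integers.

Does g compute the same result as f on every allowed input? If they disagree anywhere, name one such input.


Take x=0, y=1.
f: t=0, then u=-1, then (((x * x) >= (t - -5)) or ((y * 3) <= (t * 9))) is false, then x=8, then v=0, then (j=-1), then v=6, then s=0, then (j=3), then s=3, then (j=4), then s=6, then (j=5), then s=9, then (j=6), then s=12, then (j=7), then s=15, then (j=8), then s=18, then t=-6, then returns 6
g: t=0, then u=-2, then (((x * x) >= (t - -5)) or ((y * 3) <= (t * 9))) is false, then r=0, then x=8, then v=0, then (j=-1), then v=6, then s=0, then (j=3), then s=3, then (j=4), then s=6, then (j=5), then s=9, then (j=6), then s=12, then (j=7), then s=15, then (j=8), then s=18, then t=-6, then returns 12
6 and 12 differ, so these are not the same function on this domain.
verdict: not equivalent; witness: x=0, y=1


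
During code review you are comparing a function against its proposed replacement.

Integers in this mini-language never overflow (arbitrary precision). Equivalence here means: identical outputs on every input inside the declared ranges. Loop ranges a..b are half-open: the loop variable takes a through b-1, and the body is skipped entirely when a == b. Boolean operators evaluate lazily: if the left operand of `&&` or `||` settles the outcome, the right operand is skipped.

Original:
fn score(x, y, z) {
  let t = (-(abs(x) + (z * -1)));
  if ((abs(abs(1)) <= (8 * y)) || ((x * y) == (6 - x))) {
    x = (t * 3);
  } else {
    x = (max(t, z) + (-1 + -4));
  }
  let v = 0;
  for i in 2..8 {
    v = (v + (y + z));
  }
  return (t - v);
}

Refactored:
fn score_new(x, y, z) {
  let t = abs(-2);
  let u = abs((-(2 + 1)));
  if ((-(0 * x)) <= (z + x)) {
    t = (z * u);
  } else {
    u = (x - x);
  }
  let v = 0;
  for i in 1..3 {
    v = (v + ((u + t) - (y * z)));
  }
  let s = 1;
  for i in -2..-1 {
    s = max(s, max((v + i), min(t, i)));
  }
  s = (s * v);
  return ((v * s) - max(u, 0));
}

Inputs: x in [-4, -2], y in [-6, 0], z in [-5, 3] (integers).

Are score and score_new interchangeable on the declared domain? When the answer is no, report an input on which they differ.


The rewrite breaks on x=-4, y=-6, z=-5, where the results are 57 and 3136.
score: t=-9, then ((abs(abs(1)) <= (8 * y)) || ((x * y) == (6 - x))) is false, then x=-10, then v=0, then (i=2), then v=-11, then (i=3), then v=-22, then (i=4), then v=-33, then (i=5), then v=-44, then (i=6), then v=-55, then (i=7), then v=-66, then returns 57
score_new: t=2, then u=3, then ((-(0 * x)) <= (z + x)) is false, then u=0, then v=0, then (i=1), then v=-28, then (i=2), then v=-56, then s=1, then (i=-2), then s=1, then s=-56, then returns 3136
verdict: not equivalent; witness: x=-4, y=-6, z=-5
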